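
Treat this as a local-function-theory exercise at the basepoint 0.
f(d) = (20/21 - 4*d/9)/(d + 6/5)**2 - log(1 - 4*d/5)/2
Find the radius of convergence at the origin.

Denominator factor (d + 6/5)^2: pole of order 2 at -6/5, modulus 6/5.
Branch term (-1/2)*log(1 - d/(5/4)): its argument vanishes at d = 5/4, a logarithmic branch point, modulus 5/4.
The radius of convergence is the smallest modulus among the singular points: 6/5.

The radius of convergence is 6/5.


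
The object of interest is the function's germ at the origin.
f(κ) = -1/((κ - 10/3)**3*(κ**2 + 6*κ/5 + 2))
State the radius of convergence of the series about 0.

Denominator factor (κ - 10/3)^3: pole of order 3 at 10/3, modulus 10/3.
Denominator factor (κ**2 + 6*κ/5 + 2): discriminant -164/25, complex-conjugate roots (-3/5) + ((1/5)*sqrt(41))*i and (-3/5) - ((1/5)*sqrt(41))*i; poles of order 1, moduli sqrt(2) and sqrt(2).
The radius of convergence is the smallest modulus among the singular points: sqrt(2).

The radius of convergence is sqrt(2).


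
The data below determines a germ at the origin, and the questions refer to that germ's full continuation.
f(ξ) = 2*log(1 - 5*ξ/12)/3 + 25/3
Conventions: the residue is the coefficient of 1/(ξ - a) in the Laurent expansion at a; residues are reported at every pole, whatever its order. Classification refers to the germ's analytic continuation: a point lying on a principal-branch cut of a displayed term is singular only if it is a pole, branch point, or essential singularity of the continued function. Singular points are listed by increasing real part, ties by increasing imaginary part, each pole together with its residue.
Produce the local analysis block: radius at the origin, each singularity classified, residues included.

Branch term (2/3)*log(1 - ξ/(12/5)): its argument vanishes at ξ = 12/5, a logarithmic branch point, modulus 12/5.
The radius of convergence is the smallest modulus among the singular points: 12/5.

Radius of convergence at 0: 12/5.
At 12/5: a logarithmic branch point.


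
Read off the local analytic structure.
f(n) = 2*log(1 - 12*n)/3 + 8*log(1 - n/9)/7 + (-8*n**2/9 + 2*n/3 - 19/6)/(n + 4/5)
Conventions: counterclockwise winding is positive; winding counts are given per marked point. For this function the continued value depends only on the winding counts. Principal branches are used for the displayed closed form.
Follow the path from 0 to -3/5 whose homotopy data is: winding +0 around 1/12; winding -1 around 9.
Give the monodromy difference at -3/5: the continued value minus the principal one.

Continued minus principal equals -(16/7)*pi*i.

The rational part is single-valued and drops out of the difference; each branch term changes only by its own monodromy.
(8/7)*log(1 - n/(9)): each positive loop around 9 adds 2*pi*i to the log, so winding -1 contributes (8/7)*(-1)*2*pi*i = -(16/7)*pi*i.
(2/3)*log(1 - n/(1/12)): winding 0 around 1/12, so this term returns to its principal value, contribution 0.
Summing the contributions at n = -3/5 gives -(16/7)*pi*i.


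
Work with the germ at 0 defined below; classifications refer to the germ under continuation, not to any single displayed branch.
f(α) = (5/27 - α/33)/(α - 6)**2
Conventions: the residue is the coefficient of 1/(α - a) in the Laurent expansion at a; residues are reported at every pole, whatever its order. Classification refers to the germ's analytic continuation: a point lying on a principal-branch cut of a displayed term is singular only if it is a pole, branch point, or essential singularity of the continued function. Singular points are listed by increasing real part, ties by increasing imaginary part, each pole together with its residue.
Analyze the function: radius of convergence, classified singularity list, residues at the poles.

Radius of convergence at 0: 6.
At 6: a pole of order 2; residue -1/33.

Denominator factor (α - 6)^2: pole of order 2 at 6, modulus 6.
The radius of convergence is the smallest modulus among the singular points: 6.
At the order-2 pole 6 set g(α) = (α - (6))^2*f(α) = 5/27 - α/33.
Order-2 pole: residue = g'(a); g'(6) = -1/33, so the residue is -1/33.


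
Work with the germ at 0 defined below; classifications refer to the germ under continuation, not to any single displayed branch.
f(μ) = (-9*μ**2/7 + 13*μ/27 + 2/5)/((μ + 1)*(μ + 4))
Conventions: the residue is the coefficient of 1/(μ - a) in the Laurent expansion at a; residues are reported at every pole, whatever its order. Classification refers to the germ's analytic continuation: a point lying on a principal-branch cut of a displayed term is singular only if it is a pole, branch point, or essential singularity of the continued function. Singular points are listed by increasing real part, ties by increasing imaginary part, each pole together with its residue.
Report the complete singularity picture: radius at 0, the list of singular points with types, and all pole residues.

Radius of convergence at 0: 1.
At -4: a pole of order 1; residue 20882/2835.
At -1: a pole of order 1; residue -1292/2835.

Denominator factor (μ + 4): pole of order 1 at -4, modulus 4.
Denominator factor (μ + 1): pole of order 1 at -1, modulus 1.
The radius of convergence is the smallest modulus among the singular points: 1.
At the order-1 pole -4 set g(μ) = (μ - (-4))*f(μ) = (-9*μ**2/7 + 13*μ/27 + 2/5)/(μ + 1).
Simple pole: residue = g(a) at a = -4, which is 20882/2835.
At the order-1 pole -1 set g(μ) = (μ - (-1))*f(μ) = (-9*μ**2/7 + 13*μ/27 + 2/5)/(μ + 4).
Simple pole: residue = g(a) at a = -1, which is -1292/2835.
List the singular points by increasing real part (a conjugate pair: the negative imaginary part first).


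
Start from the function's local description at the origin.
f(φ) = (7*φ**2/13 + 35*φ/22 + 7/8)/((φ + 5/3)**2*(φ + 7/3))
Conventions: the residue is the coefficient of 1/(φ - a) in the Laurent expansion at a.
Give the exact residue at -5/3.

At the order-2 pole -5/3 set g(φ) = (φ - (-5/3))^2*f(φ) = (7*φ**2/13 + 35*φ/22 + 7/8)/(φ + 7/3).
Order-2 pole: residue = g'(a); g'(-5/3) = 1491/4576, so the residue is 1491/4576.

The residue is 1491/4576.


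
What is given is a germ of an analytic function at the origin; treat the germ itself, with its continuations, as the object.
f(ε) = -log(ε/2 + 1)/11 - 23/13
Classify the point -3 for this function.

There is no denominator, hence no pole anywhere.
Branch term log(1 - ε/(-2)): argument at -3 is -1/2, nonzero, so -3 is not its branch point (a point on a principal cut is still regular for the continued germ).
So the germ continues analytically to -3.

The point is a regular point.


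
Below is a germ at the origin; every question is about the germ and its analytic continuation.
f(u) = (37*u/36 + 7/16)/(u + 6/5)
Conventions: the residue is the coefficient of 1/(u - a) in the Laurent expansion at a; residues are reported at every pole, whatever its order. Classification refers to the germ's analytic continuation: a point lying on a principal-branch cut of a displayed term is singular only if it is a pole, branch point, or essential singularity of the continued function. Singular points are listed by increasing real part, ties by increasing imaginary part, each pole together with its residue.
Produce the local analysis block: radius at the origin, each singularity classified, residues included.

Denominator factor (u + 6/5): pole of order 1 at -6/5, modulus 6/5.
The radius of convergence is the smallest modulus among the singular points: 6/5.
At the order-1 pole -6/5 set g(u) = (u - (-6/5))*f(u) = 37*u/36 + 7/16.
Simple pole: residue = g(a) at a = -6/5, which is -191/240.

Radius of convergence at 0: 6/5.
At -6/5: a pole of order 1; residue -191/240.


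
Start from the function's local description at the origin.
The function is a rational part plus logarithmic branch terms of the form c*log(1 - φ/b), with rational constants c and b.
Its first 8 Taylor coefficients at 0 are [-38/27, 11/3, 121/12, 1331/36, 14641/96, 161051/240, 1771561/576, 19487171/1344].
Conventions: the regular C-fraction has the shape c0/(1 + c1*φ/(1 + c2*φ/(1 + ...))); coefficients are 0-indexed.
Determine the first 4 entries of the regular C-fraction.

The regular C-fraction coefficients are [-38/27, 99/38, -407/76, -209/444].

Taylor coefficients (read off): a_0 = -38/27, a_1 = 11/3, a_2 = 121/12, a_3 = 1331/36.
c0 = a_0 = -38/27. Peel one level at a time: if S = 1 + c*φ/S' with S'(0) = 1, then c is the φ-coefficient of S and S' = c*φ/(S - 1).
S_1 = c0/f = 1 + (99/38)*φ + (40293/2888)*φ^2 + ...; c1 = 99/38.
S_2 = c1*φ/(S_1 - 1) = 1 + (-407/76)*φ + (-121/48)*φ^2 + ...; c2 = -407/76.
S_3 = c2*φ/(S_2 - 1) = 1 + (-209/444)*φ + ...; c3 = -209/444.


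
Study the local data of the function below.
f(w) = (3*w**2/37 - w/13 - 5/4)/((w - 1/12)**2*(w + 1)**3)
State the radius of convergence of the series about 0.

Denominator factor (w - 1/12)^2: pole of order 2 at 1/12, modulus 1/12.
Denominator factor (w + 1)^3: pole of order 3 at -1, modulus 1.
The radius of convergence is the smallest modulus among the singular points: 1/12.

The radius of convergence is 1/12.


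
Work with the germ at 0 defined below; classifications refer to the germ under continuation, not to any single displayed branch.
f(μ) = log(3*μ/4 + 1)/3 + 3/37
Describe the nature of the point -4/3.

The term (1/3)*log(1 - μ/(-4/3)) has argument 1 - -4/3/(-4/3) = 0 at -4/3: a logarithmic (infinitely-sheeted) branch point; the remaining terms are analytic or single-valued there.

The point is a logarithmic branch point.


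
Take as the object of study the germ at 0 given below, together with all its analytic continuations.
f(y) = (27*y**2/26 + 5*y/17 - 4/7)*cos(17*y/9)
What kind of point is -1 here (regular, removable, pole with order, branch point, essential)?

There is no denominator, hence no pole anywhere.
The factor cos(17*y/9) is entire.
So the germ continues analytically to -1.

The point is a regular point.


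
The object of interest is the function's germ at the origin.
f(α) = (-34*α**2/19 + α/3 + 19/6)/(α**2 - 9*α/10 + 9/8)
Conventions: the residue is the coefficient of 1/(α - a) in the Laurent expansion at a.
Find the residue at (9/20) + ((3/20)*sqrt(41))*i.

The factor α**2 - 9*α/10 + 9/8 splits as (α - a)(α - a') with a = (9/20) + ((3/20)*sqrt(41))*i, a' = (9/20) - ((3/20)*sqrt(41))*i. At the order-1 pole a set g(α) = (α - a)*f(α) = [-34*α**2/19 + α/3 + 19/6] / (α - a').
Simple pole: residue = g(a) at a = (9/20) + ((3/20)*sqrt(41))*i, which is (-182/285) - ((26249/70110)*sqrt(41))*i.

The residue is (-182/285) - ((26249/70110)*sqrt(41))*i.


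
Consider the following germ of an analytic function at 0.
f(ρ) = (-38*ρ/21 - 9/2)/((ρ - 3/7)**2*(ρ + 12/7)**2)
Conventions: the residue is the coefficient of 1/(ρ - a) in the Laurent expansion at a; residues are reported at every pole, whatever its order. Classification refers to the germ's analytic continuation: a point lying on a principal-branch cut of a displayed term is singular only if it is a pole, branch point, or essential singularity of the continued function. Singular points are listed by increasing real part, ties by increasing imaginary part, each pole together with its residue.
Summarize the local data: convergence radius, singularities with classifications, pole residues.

Denominator factor (ρ - 3/7)^2: pole of order 2 at 3/7, modulus 3/7.
Denominator factor (ρ + 12/7)^2: pole of order 2 at -12/7, modulus 12/7.
The radius of convergence is the smallest modulus among the singular points: 3/7.
At the order-2 pole -12/7 set g(ρ) = (ρ - (-12/7))^2*f(ρ) = (-38*ρ/21 - 9/2)/(ρ - 3/7)**2.
Order-2 pole: residue = g'(a); g'(-12/7) = -763/1125, so the residue is -763/1125.
At the order-2 pole 3/7 set g(ρ) = (ρ - (3/7))^2*f(ρ) = (-38*ρ/21 - 9/2)/(ρ + 12/7)**2.
Order-2 pole: residue = g'(a); g'(3/7) = 763/1125, so the residue is 763/1125.
List the singular points by increasing real part (a conjugate pair: the negative imaginary part first).

Radius of convergence at 0: 3/7.
At -12/7: a pole of order 2; residue -763/1125.
At 3/7: a pole of order 2; residue 763/1125.


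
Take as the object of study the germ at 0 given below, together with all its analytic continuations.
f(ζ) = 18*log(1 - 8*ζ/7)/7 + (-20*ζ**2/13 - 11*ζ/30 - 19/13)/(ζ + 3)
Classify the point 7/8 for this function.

The point is a logarithmic branch point.

The term (18/7)*log(1 - ζ/(7/8)) has argument 1 - 7/8/(7/8) = 0 at 7/8: a logarithmic (infinitely-sheeted) branch point; the remaining terms are analytic or single-valued there.


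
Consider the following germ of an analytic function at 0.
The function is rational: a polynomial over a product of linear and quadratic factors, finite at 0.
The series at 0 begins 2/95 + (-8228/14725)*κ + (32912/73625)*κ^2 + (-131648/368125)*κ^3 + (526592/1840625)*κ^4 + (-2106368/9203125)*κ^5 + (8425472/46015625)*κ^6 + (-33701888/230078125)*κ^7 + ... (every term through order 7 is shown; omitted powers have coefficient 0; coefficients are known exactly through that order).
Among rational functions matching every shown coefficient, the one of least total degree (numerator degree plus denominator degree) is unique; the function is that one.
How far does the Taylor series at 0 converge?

No rational of total degree below 2 reproduces all 8 coefficients; solving the [1/1] Pade equations on them gives f(κ) = (1/38 - 21*κ/31)/(κ + 5/4), whose expansion matches every shown term.
Denominator factor (κ + 5/4): pole of order 1 at -5/4, modulus 5/4.
The radius of convergence is the smallest modulus among the singular points: 5/4.

The radius of convergence is 5/4.


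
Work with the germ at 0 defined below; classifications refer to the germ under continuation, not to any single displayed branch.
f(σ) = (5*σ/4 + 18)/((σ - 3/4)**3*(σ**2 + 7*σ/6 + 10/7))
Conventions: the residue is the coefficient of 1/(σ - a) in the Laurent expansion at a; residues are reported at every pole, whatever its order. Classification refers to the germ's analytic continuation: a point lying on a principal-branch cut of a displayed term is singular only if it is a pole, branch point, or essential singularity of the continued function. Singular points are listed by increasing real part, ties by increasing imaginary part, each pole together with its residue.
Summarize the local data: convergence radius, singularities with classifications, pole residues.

Radius of convergence at 0: 3/4.
At (-7/12) - ((1/84)*sqrt(7679))*i: a pole of order 1; residue (-149281048/99228483) + ((1012041128/108853645851)*sqrt(7679))*i.
At (-7/12) + ((1/84)*sqrt(7679))*i: a pole of order 1; residue (-149281048/99228483) - ((1012041128/108853645851)*sqrt(7679))*i.
At 3/4: a pole of order 3; residue 298562096/99228483.


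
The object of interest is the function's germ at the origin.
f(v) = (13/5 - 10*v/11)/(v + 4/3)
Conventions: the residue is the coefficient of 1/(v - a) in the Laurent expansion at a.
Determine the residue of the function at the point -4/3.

The residue is 629/165.

At the order-1 pole -4/3 set g(v) = (v - (-4/3))*f(v) = 13/5 - 10*v/11.
Simple pole: residue = g(a) at a = -4/3, which is 629/165.


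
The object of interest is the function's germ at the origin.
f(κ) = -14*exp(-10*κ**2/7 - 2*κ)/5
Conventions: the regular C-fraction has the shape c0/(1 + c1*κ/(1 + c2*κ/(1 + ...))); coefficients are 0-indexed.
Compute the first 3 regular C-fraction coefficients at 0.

Taylor coefficients (expand at 0): a_0 = -14/5, a_1 = 28/5, a_2 = -8/5.
c0 = a_0 = -14/5. Peel one level at a time: if S = 1 + c*κ/S' with S'(0) = 1, then c is the κ-coefficient of S and S' = c*κ/(S - 1).
S_1 = c0/f = 1 + (2)*κ + (24/7)*κ^2 + ...; c1 = 2.
S_2 = c1*κ/(S_1 - 1) = 1 + (-12/7)*κ + ...; c2 = -12/7.

The regular C-fraction coefficients are [-14/5, 2, -12/7].


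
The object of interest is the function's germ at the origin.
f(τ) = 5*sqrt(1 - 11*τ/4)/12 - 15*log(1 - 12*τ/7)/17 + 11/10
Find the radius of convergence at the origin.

Branch term (5/12)*sqrt(1 - τ/(4/11)): its argument vanishes at τ = 4/11, a square-root branch point, modulus 4/11.
Branch term (-15/17)*log(1 - τ/(7/12)): its argument vanishes at τ = 7/12, a logarithmic branch point, modulus 7/12.
The radius of convergence is the smallest modulus among the singular points: 4/11.

The radius of convergence is 4/11.


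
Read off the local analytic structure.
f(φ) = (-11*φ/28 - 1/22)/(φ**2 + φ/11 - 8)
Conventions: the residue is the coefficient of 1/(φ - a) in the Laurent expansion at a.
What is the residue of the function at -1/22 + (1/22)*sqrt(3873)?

The factor φ**2 + φ/11 - 8 splits as (φ - a)(φ - a') with a = -1/22 + (1/22)*sqrt(3873), a' = -1/22 - (1/22)*sqrt(3873). At the order-1 pole a set g(φ) = (φ - a)*f(φ) = [-11*φ/28 - 1/22] / (φ - a').
Simple pole: residue = g(a) at a = -1/22 + (1/22)*sqrt(3873), which is -11/56 - (17/216888)*sqrt(3873).

The residue is -11/56 - (17/216888)*sqrt(3873).


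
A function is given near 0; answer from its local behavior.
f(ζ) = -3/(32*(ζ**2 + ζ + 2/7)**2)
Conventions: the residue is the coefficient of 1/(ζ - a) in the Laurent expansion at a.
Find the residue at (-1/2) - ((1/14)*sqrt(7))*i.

The factor ζ**2 + ζ + 2/7 splits as (ζ - a)(ζ - a') with a = (-1/2) - ((1/14)*sqrt(7))*i, a' = (-1/2) + ((1/14)*sqrt(7))*i. At the order-2 pole a set g(ζ) = (ζ - a)^2*f(ζ) = [-3/32] / (ζ - a')^2.
Order-2 pole: residue = g'(a); g'((-1/2) - ((1/14)*sqrt(7))*i) = -((21/16)*sqrt(7))*i, so the residue is -((21/16)*sqrt(7))*i.

The residue is -((21/16)*sqrt(7))*i.


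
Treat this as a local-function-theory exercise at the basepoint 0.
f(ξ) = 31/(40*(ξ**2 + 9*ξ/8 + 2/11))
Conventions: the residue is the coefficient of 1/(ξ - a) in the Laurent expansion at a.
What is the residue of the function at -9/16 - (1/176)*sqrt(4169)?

The residue is -(31/1895)*sqrt(4169).

The factor ξ**2 + 9*ξ/8 + 2/11 splits as (ξ - a)(ξ - a') with a = -9/16 - (1/176)*sqrt(4169), a' = -9/16 + (1/176)*sqrt(4169). At the order-1 pole a set g(ξ) = (ξ - a)*f(ξ) = [31/40] / (ξ - a').
Simple pole: residue = g(a) at a = -9/16 - (1/176)*sqrt(4169), which is -(31/1895)*sqrt(4169).


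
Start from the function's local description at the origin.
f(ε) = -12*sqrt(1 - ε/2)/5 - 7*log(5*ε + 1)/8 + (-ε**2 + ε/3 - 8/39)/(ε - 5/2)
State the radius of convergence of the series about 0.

Denominator factor (ε - 5/2): pole of order 1 at 5/2, modulus 5/2.
Branch term (-12/5)*sqrt(1 - ε/(2)): its argument vanishes at ε = 2, a square-root branch point, modulus 2.
Branch term (-7/8)*log(1 - ε/(-1/5)): its argument vanishes at ε = -1/5, a logarithmic branch point, modulus 1/5.
The radius of convergence is the smallest modulus among the singular points: 1/5.

The radius of convergence is 1/5.


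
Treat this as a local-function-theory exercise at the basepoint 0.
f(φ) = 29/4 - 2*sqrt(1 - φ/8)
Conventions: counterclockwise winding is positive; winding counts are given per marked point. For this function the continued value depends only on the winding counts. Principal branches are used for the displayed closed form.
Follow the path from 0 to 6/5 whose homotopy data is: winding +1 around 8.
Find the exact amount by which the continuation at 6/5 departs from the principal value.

The rational part is single-valued and drops out of the difference; each branch term changes only by its own monodromy.
(-2)*sqrt(1 - φ/(8)): winding +1 is odd, the square root flips sign, contributing -2*(-2)*sqrt(1 - (6/5)/(8)) = -2*(-2)*sqrt(17/20) = (2/5)*sqrt(85).
Summing the contributions at φ = 6/5 gives (2/5)*sqrt(85).

Continued minus principal equals (2/5)*sqrt(85).


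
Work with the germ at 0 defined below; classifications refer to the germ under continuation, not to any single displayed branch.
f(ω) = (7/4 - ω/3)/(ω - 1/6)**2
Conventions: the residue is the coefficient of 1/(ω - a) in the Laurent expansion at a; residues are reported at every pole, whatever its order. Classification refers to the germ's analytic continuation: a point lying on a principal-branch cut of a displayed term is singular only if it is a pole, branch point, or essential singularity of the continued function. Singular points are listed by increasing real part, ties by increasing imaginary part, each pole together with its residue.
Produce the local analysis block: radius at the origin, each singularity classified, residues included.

Radius of convergence at 0: 1/6.
At 1/6: a pole of order 2; residue -1/3.

Denominator factor (ω - 1/6)^2: pole of order 2 at 1/6, modulus 1/6.
The radius of convergence is the smallest modulus among the singular points: 1/6.
At the order-2 pole 1/6 set g(ω) = (ω - (1/6))^2*f(ω) = 7/4 - ω/3.
Order-2 pole: residue = g'(a); g'(1/6) = -1/3, so the residue is -1/3.


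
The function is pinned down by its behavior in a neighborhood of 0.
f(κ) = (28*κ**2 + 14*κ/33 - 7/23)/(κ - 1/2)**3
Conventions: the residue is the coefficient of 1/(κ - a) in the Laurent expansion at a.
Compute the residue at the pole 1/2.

The residue is 28.

At the order-3 pole 1/2 set g(κ) = (κ - (1/2))^3*f(κ) = 28*κ**2 + 14*κ/33 - 7/23.
Order-3 pole: residue = g''(a)/2; g''(1/2) = 56, so the residue is 28.


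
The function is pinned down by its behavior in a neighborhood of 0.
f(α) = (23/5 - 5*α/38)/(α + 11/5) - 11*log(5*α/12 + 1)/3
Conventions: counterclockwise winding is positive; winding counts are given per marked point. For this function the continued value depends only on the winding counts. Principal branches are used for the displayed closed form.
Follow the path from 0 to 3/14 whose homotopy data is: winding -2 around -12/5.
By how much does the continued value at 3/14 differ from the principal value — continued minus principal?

The rational part is single-valued and drops out of the difference; each branch term changes only by its own monodromy.
(-11/3)*log(1 - α/(-12/5)): each positive loop around -12/5 adds 2*pi*i to the log, so winding -2 contributes (-11/3)*(-2)*2*pi*i = (44/3)*pi*i.
Summing the contributions at α = 3/14 gives (44/3)*pi*i.

Continued minus principal equals (44/3)*pi*i.


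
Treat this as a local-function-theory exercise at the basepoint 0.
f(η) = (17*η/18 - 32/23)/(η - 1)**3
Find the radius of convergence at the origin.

Denominator factor (η - 1)^3: pole of order 3 at 1, modulus 1.
The radius of convergence is the smallest modulus among the singular points: 1.

The radius of convergence is 1.


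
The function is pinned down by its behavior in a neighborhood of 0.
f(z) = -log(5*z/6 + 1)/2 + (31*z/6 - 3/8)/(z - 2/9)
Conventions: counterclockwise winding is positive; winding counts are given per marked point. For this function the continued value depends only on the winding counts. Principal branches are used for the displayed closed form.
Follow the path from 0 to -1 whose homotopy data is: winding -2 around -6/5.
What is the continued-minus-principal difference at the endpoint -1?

The rational part is single-valued and drops out of the difference; each branch term changes only by its own monodromy.
(-1/2)*log(1 - z/(-6/5)): each positive loop around -6/5 adds 2*pi*i to the log, so winding -2 contributes (-1/2)*(-2)*2*pi*i = (2)*pi*i.
Summing the contributions at z = -1 gives (2)*pi*i.

Continued minus principal equals (2)*pi*i.


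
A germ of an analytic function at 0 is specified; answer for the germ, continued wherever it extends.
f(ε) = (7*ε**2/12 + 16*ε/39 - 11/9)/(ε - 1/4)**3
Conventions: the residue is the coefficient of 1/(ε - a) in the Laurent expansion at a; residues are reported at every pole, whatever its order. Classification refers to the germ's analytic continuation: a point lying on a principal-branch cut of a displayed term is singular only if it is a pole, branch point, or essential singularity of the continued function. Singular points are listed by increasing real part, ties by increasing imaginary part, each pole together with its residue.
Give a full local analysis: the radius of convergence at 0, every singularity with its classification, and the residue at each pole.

Denominator factor (ε - 1/4)^3: pole of order 3 at 1/4, modulus 1/4.
The radius of convergence is the smallest modulus among the singular points: 1/4.
At the order-3 pole 1/4 set g(ε) = (ε - (1/4))^3*f(ε) = 7*ε**2/12 + 16*ε/39 - 11/9.
Order-3 pole: residue = g''(a)/2; g''(1/4) = 7/6, so the residue is 7/12.

Radius of convergence at 0: 1/4.
At 1/4: a pole of order 3; residue 7/12.


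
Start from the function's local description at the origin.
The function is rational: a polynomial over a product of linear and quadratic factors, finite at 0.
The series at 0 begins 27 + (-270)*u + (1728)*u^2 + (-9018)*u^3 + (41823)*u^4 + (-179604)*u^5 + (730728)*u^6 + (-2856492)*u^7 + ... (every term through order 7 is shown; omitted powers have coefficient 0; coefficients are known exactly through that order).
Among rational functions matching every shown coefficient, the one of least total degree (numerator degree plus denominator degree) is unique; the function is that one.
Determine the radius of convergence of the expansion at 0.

No rational of total degree below 4 reproduces all 8 coefficients; solving the [0/4] Pade equations on them gives f(u) = 1/((u + 1/3)**3*(u + 1)), whose expansion matches every shown term.
Denominator factor (u + 1/3)^3: pole of order 3 at -1/3, modulus 1/3.
Denominator factor (u + 1): pole of order 1 at -1, modulus 1.
The radius of convergence is the smallest modulus among the singular points: 1/3.

The radius of convergence is 1/3.


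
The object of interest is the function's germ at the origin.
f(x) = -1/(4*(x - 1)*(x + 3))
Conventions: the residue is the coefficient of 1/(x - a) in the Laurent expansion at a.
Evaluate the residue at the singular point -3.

The residue is 1/16.

At the order-1 pole -3 set g(x) = (x - (-3))*f(x) = -1/(4*(x - 1)).
Simple pole: residue = g(a) at a = -3, which is 1/16.


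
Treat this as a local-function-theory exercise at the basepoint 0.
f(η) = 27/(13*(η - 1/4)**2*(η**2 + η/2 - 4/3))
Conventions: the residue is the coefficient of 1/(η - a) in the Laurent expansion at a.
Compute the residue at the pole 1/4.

At the order-2 pole 1/4 set g(η) = (η - (1/4))^2*f(η) = 27/(13*(η**2 + η/2 - 4/3)).
Order-2 pole: residue = g'(a); g'(1/4) = -62208/39325, so the residue is -62208/39325.

The residue is -62208/39325.


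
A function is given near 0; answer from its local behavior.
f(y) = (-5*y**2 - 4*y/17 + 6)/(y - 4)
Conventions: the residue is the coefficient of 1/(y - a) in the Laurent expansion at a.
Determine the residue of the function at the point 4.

The residue is -1274/17.

At the order-1 pole 4 set g(y) = (y - (4))*f(y) = -5*y**2 - 4*y/17 + 6.
Simple pole: residue = g(a) at a = 4, which is -1274/17.


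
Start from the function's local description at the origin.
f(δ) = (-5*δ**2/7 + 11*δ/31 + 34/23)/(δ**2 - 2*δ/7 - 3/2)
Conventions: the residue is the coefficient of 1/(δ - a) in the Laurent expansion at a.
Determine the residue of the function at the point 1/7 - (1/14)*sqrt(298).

The residue is 229/3038 - (209523/20822452)*sqrt(298).

The factor δ**2 - 2*δ/7 - 3/2 splits as (δ - a)(δ - a') with a = 1/7 - (1/14)*sqrt(298), a' = 1/7 + (1/14)*sqrt(298). At the order-1 pole a set g(δ) = (δ - a)*f(δ) = [-5*δ**2/7 + 11*δ/31 + 34/23] / (δ - a').
Simple pole: residue = g(a) at a = 1/7 - (1/14)*sqrt(298), which is 229/3038 - (209523/20822452)*sqrt(298).


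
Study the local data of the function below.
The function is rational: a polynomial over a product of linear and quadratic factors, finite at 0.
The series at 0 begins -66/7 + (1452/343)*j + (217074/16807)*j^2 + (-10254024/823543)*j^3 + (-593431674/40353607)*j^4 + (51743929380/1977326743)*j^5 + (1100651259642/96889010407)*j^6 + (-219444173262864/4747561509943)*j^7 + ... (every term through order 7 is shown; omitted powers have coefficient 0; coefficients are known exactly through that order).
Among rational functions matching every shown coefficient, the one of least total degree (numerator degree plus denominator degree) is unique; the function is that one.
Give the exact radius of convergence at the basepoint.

No rational of total degree below 2 reproduces all 8 coefficients; solving the [0/2] Pade equations on them gives f(j) = -6/(j**2 + 2*j/7 + 7/11), whose expansion matches every shown term.
Denominator factor (j**2 + 2*j/7 + 7/11): discriminant -1328/539, complex-conjugate roots (-1/7) + ((2/77)*sqrt(913))*i and (-1/7) - ((2/77)*sqrt(913))*i; poles of order 1, moduli (1/11)*sqrt(77) and (1/11)*sqrt(77).
The radius of convergence is the smallest modulus among the singular points: (1/11)*sqrt(77).

The radius of convergence is (1/11)*sqrt(77).


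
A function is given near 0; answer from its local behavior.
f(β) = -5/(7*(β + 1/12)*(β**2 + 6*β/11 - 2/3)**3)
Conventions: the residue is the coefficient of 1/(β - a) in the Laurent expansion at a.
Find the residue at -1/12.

The residue is 19871723520/9755680291.

At the order-1 pole -1/12 set g(β) = (β - (-1/12))*f(β) = -5/(7*(β**2 + 6*β/11 - 2/3)**3).
Simple pole: residue = g(a) at a = -1/12, which is 19871723520/9755680291.


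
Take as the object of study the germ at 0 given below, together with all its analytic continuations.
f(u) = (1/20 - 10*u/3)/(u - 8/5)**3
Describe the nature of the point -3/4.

Denominator factors: u - 8/5 = -47/20 at u = -3/4 — none vanishes.
So the germ continues analytically to -3/4.

The point is a regular point.


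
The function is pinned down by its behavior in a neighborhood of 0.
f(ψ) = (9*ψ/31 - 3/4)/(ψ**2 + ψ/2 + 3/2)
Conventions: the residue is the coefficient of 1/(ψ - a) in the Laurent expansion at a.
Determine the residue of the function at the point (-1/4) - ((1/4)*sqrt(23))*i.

The factor ψ**2 + ψ/2 + 3/2 splits as (ψ - a)(ψ - a') with a = (-1/4) - ((1/4)*sqrt(23))*i, a' = (-1/4) + ((1/4)*sqrt(23))*i. At the order-1 pole a set g(ψ) = (ψ - a)*f(ψ) = [9*ψ/31 - 3/4] / (ψ - a').
Simple pole: residue = g(a) at a = (-1/4) - ((1/4)*sqrt(23))*i, which is (9/62) - ((51/713)*sqrt(23))*i.

The residue is (9/62) - ((51/713)*sqrt(23))*i.


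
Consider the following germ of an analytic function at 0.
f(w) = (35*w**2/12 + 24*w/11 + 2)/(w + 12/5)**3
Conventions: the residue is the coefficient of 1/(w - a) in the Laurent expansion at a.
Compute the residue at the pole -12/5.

The residue is 35/12.

At the order-3 pole -12/5 set g(w) = (w - (-12/5))^3*f(w) = 35*w**2/12 + 24*w/11 + 2.
Order-3 pole: residue = g''(a)/2; g''(-12/5) = 35/6, so the residue is 35/12.


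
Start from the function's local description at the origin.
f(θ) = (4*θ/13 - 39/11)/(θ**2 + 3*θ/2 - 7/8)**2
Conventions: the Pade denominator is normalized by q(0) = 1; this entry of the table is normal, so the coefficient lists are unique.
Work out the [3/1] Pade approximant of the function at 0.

Taylor coefficients needed (expand at 0): a_0 = -2496/539, a_1 = -759040/49049, a_2 = -17178624/343343, a_3 = -344387584/2403401, a_4 = -6593679360/16823807.
Write the denominator as Q(θ) = 1 + q1*θ. Requiring Q*f - P = O(θ^5) with deg P <= 3 kills the coefficients of θ^4..θ^4 in Q*f:
  θ^4: a_4 + q1*a_3 = 0, i.e. -6593679360/16823807 + (-344387584/2403401)*q1 = 0.
Solving this linear system: q1 = -19395/7091.
The numerator is Q*f truncated at degree 3: P0 = a_0 = -2496/539; P1 = a_1 + q1*a_0 = -12688960/4516967; P2 = a_2 + q1*a_1 = -2680365312/347806459; P3 = a_3 + q1*a_2 = -109686784/17025491.

The Pade approximant has numerator coefficients [-2496/539, -12688960/4516967, -2680365312/347806459, -109686784/17025491]; denominator coefficients [1, -19395/7091].


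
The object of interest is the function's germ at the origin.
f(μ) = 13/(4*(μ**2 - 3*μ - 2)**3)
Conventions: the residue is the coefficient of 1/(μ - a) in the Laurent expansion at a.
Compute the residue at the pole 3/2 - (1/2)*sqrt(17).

The residue is -(39/9826)*sqrt(17).

The factor μ**2 - 3*μ - 2 splits as (μ - a)(μ - a') with a = 3/2 - (1/2)*sqrt(17), a' = 3/2 + (1/2)*sqrt(17). At the order-3 pole a set g(μ) = (μ - a)^3*f(μ) = [13/4] / (μ - a')^3.
Order-3 pole: residue = g''(a)/2; g''(3/2 - (1/2)*sqrt(17)) = -(39/4913)*sqrt(17), so the residue is -(39/9826)*sqrt(17).


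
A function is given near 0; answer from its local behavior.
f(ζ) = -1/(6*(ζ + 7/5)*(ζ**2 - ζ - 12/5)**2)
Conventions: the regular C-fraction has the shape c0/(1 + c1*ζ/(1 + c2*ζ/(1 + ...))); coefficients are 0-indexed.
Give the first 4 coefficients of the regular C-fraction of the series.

The regular C-fraction coefficients are [-125/6048, 65/42, 1/24, -3973/312].

Taylor coefficients (expand at 0): a_0 = -125/6048, a_1 = 8125/254016, a_2 = -723125/14224896, a_3 = 28596875/448084224.
c0 = a_0 = -125/6048. Peel one level at a time: if S = 1 + c*ζ/S' with S'(0) = 1, then c is the ζ-coefficient of S and S' = c*ζ/(S - 1).
S_1 = c0/f = 1 + (65/42)*ζ + (-65/1008)*ζ^2 + ...; c1 = 65/42.
S_2 = c1*ζ/(S_1 - 1) = 1 + (1/24)*ζ + (3973/7488)*ζ^2 + ...; c2 = 1/24.
S_3 = c2*ζ/(S_2 - 1) = 1 + (-3973/312)*ζ + ...; c3 = -3973/312.


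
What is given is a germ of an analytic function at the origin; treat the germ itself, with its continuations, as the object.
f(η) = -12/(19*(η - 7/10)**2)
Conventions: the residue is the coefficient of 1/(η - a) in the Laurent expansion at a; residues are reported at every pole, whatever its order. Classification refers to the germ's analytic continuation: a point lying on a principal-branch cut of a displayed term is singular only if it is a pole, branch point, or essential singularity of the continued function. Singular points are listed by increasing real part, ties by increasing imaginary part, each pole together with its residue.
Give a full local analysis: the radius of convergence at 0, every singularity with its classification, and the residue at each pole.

Denominator factor (η - 7/10)^2: pole of order 2 at 7/10, modulus 7/10.
The radius of convergence is the smallest modulus among the singular points: 7/10.
At the order-2 pole 7/10 set g(η) = (η - (7/10))^2*f(η) = -12/19.
Order-2 pole: residue = g'(a); g'(7/10) = 0, so the residue is 0.

Radius of convergence at 0: 7/10.
At 7/10: a pole of order 2; residue 0.


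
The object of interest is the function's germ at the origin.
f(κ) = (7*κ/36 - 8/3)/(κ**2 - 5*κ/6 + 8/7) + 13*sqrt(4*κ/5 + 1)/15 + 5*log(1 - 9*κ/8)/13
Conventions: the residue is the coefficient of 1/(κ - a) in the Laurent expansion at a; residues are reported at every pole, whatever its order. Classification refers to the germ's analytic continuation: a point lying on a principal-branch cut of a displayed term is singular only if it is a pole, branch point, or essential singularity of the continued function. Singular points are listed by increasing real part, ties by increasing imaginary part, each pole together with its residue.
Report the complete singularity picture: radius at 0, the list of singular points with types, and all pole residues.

Denominator factor (κ**2 - 5*κ/6 + 8/7): discriminant -977/252, complex-conjugate roots (5/12) + ((1/84)*sqrt(6839))*i and (5/12) - ((1/84)*sqrt(6839))*i; poles of order 1, moduli (2/7)*sqrt(14) and (2/7)*sqrt(14).
Branch term (5/13)*log(1 - κ/(8/9)): its argument vanishes at κ = 8/9, a logarithmic branch point, modulus 8/9.
Branch term (13/15)*sqrt(1 - κ/(-5/4)): its argument vanishes at κ = -5/4, a square-root branch point, modulus 5/4.
The radius of convergence is the smallest modulus among the singular points: 8/9.
The branch terms are analytic at (5/12) - ((1/84)*sqrt(6839))*i and contribute nothing to the residue; only the rational part matters.
The factor κ**2 - 5*κ/6 + 8/7 splits as (κ - a)(κ - a') with a = (5/12) - ((1/84)*sqrt(6839))*i, a' = (5/12) + ((1/84)*sqrt(6839))*i. At the order-1 pole a set g(κ) = (κ - a)*(rational part) = [7*κ/36 - 8/3] / (κ - a').
Simple pole: residue = g(a) at a = (5/12) - ((1/84)*sqrt(6839))*i, which is (7/72) - ((1117/70344)*sqrt(6839))*i.
The branch terms are analytic at (5/12) + ((1/84)*sqrt(6839))*i and contribute nothing to the residue; only the rational part matters.
The factor κ**2 - 5*κ/6 + 8/7 splits as (κ - a)(κ - a') with a = (5/12) + ((1/84)*sqrt(6839))*i, a' = (5/12) - ((1/84)*sqrt(6839))*i. At the order-1 pole a set g(κ) = (κ - a)*(rational part) = [7*κ/36 - 8/3] / (κ - a').
Simple pole: residue = g(a) at a = (5/12) + ((1/84)*sqrt(6839))*i, which is (7/72) + ((1117/70344)*sqrt(6839))*i.
List the singular points by increasing real part (a conjugate pair: the negative imaginary part first).

Radius of convergence at 0: 8/9.
At -5/4: an algebraic (square-root) branch point.
At (5/12) - ((1/84)*sqrt(6839))*i: a pole of order 1; residue (7/72) - ((1117/70344)*sqrt(6839))*i.
At (5/12) + ((1/84)*sqrt(6839))*i: a pole of order 1; residue (7/72) + ((1117/70344)*sqrt(6839))*i.
At 8/9: a logarithmic branch point.


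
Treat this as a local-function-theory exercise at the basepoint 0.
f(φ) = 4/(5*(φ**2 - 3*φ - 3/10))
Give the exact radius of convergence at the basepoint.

Denominator factor (φ**2 - 3*φ - 3/10): discriminant 51/5, real irrational roots 3/2 + (1/10)*sqrt(255) and 3/2 - (1/10)*sqrt(255); poles of order 1, moduli 3/2 + (1/10)*sqrt(255) and -3/2 + (1/10)*sqrt(255).
The radius of convergence is the smallest modulus among the singular points: -3/2 + (1/10)*sqrt(255).

The radius of convergence is -3/2 + (1/10)*sqrt(255).


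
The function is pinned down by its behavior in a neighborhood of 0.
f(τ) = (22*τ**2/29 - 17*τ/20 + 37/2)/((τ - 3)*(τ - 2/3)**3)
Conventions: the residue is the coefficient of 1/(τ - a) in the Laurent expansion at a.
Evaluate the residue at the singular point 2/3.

The residue is -356697/198940.

At the order-3 pole 2/3 set g(τ) = (τ - (2/3))^3*f(τ) = (22*τ**2/29 - 17*τ/20 + 37/2)/(τ - 3).
Order-3 pole: residue = g''(a)/2; g''(2/3) = -356697/99470, so the residue is -356697/198940.


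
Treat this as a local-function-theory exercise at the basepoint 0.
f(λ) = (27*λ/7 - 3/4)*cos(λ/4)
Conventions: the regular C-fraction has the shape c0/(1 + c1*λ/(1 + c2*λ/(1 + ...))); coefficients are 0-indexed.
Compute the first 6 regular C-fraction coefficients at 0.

Taylor coefficients (expand at 0): a_0 = -3/4, a_1 = 27/7, a_2 = 3/128, a_3 = -27/224, a_4 = -1/8192, a_5 = 9/14336.
c0 = a_0 = -3/4. Peel one level at a time: if S = 1 + c*λ/S' with S'(0) = 1, then c is the λ-coefficient of S and S' = c*λ/(S - 1).
S_1 = c0/f = 1 + (36/7)*λ + (41521/1568)*λ^2 + ...; c1 = 36/7.
S_2 = c1*λ/(S_1 - 1) = 1 + (-41521/8064)*λ + (41521/1327104)*λ^2 + ...; c2 = -41521/8064.
S_3 = c2*λ/(S_2 - 1) = 1 + (7/1152)*λ + (-245/7972032)*λ^2 + ...; c3 = 7/1152.
S_4 = c3*λ/(S_3 - 1) = 1 + (210/41521)*λ + (-44798580/1723993441)*λ^2 + ...; c4 = 210/41521.
S_5 = c4*λ/(S_4 - 1) = 1 + (1493286/290647)*λ + ...; c5 = 1493286/290647.

The regular C-fraction coefficients are [-3/4, 36/7, -41521/8064, 7/1152, 210/41521, 1493286/290647].


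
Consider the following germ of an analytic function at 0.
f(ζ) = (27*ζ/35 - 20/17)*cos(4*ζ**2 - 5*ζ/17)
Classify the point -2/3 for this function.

The point is a regular point.

There is no denominator, hence no pole anywhere.
The factor cos(4*ζ**2 - 5*ζ/17) is entire.
So the germ continues analytically to -2/3.


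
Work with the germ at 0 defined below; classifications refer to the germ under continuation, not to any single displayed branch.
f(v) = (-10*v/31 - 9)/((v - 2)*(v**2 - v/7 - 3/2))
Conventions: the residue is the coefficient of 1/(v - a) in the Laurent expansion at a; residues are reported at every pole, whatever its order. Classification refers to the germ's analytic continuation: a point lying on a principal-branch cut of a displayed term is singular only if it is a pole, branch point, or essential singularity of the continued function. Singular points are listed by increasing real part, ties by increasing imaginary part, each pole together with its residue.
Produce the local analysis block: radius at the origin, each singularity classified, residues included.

Radius of convergence at 0: -1/14 + (1/14)*sqrt(295).
At 1/14 - (1/14)*sqrt(295): a pole of order 1; residue 2093/961 - (54341/283495)*sqrt(295).
At 1/14 + (1/14)*sqrt(295): a pole of order 1; residue 2093/961 + (54341/283495)*sqrt(295).
At 2: a pole of order 1; residue -4186/961.
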